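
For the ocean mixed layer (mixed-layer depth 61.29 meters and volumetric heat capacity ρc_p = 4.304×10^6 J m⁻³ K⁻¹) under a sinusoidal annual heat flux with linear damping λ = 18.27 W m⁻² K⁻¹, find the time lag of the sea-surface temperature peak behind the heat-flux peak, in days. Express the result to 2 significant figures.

72 days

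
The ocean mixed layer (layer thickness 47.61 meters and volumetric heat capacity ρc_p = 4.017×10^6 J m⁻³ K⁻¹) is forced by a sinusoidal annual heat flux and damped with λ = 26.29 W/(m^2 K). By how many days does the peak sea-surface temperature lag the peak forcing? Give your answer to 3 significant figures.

56.2 days

Areal heat capacity C = ρc_p × D = 4.017×10^6 × 47.61 = 1.91×10^8 J/(m²·K).
ω = 2π / 3.15×10^7 s = 1.99×10^-7 s⁻¹.
Phase lag φ = arctan(Cω/λ) = arctan(38.1/26.29) = 0.967 rad.
Time lag = φ / ω = 0.967 / 1.99×10^-7 = 4.85×10^6 s = 56.2 days.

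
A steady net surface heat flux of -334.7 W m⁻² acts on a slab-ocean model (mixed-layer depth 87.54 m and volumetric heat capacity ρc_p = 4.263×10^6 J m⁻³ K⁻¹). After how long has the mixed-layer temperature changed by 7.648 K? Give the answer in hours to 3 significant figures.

2370 hours

Areal heat capacity C = ρc_p × D = 4.263×10^6 × 87.54 = 3.73×10^8 J/(m²·K).
Time required: Δt = C ΔT / F = 3.73×10^8 × -7.648 / -334.7 = 8.53×10^6 s.
In hours: 8.53×10^6 s / (3600 s/hour) = 2370 hours.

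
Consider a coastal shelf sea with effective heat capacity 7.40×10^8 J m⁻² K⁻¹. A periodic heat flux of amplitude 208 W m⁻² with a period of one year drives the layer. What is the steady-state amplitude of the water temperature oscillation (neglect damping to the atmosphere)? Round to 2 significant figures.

Areal heat capacity C = 7.40×10^8 J m⁻² K⁻¹ (given).
Angular frequency ω = 2π / T = 2π / 3.15×10^7 s = 1.99×10^-7 s⁻¹.
Cω = 7.40×10^8 × 1.99×10^-7 = 147 W/(m²·K).
Amplitude A = F₀ / (Cω) = 208 / 147 = 1.41 K.

1.4 K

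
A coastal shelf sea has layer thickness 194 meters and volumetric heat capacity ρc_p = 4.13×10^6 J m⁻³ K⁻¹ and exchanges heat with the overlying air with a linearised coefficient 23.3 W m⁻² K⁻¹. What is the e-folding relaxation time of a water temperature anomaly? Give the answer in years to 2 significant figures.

1.1 years

Areal heat capacity C = ρc_p × D = 4.13×10^6 × 194 = 8.01×10^8 J m⁻² K⁻¹.
Relaxation time τ = C / λ = 8.01×10^8 / 23.3 = 3.44×10^7 s.
In years: 3.44×10^7 s / (3.156×10^7 s/year) = 1.09 years.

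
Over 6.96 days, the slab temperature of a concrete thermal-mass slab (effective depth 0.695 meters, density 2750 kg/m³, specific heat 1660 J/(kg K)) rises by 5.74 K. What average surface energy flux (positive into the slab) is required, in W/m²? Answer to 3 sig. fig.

Areal heat capacity C = ρ c_p D = 2750 × 1660 × 0.695 = 3.17×10^6 J/(m^2 K).
Required heat per unit area: Q = C ΔT = 3.17×10^6 × 5.74 = 1.82×10^7 J/m².
Flux F = Q / Δt = 1.82×10^7 / 6.01×10^5 s = 30.3 W/m².

30.3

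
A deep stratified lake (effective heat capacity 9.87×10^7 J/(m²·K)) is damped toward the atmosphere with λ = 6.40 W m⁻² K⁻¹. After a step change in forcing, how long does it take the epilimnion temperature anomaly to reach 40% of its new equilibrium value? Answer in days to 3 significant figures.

91.2 days

Areal heat capacity C = 9.87×10^7 J/(m²·K) (given).
τ = C / λ = 9.87×10^7 / 6.40 = 1.54×10^7 s.
Fraction reached: 1 − e^(−t/τ) = 0.40 ⇒ t = −τ ln(1 − 0.40) = τ × 0.511.
t = 7.88×10^6 s = 91.2 days.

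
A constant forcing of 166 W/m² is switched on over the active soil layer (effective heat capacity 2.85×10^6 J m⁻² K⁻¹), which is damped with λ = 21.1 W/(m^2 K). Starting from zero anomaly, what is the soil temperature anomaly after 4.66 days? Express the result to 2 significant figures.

7.5 K

Areal heat capacity C = 2.85×10^6 J m⁻² K⁻¹ (given).
τ = C / λ = 2.85×10^6 / 21.1 = 1.35×10^5 s.
Equilibrium anomaly ΔT_eq = F / λ = 166 / 21.1 = 7.87 K.
t = 4.66 days = 4.03×10^5 s, so t/τ = 2.98.
ΔT(t) = ΔT_eq (1 − e^(−t/τ)) = 7.87 × (1 − e^−2.98) = 7.47 K.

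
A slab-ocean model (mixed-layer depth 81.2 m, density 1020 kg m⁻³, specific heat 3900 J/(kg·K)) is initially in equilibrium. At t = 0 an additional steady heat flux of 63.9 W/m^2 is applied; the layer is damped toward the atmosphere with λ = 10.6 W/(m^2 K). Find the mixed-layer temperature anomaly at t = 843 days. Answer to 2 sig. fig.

5.5 K

Areal heat capacity C = ρ c_p D = 1020 × 3900 × 81.2 = 3.23×10^8 J/(m^2 K).
τ = C / λ = 3.23×10^8 / 10.6 = 3.05×10^7 s.
Equilibrium anomaly ΔT_eq = F / λ = 63.9 / 10.6 = 6.03 K.
t = 843 days = 7.28×10^7 s, so t/τ = 2.39.
ΔT(t) = ΔT_eq (1 − e^(−t/τ)) = 6.03 × (1 − e^−2.39) = 5.48 K.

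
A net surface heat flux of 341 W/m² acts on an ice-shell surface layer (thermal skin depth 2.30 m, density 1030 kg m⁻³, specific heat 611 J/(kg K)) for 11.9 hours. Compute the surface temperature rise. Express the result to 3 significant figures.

10.1 K

Areal heat capacity C = ρ c_p D = 1030 × 611 × 2.30 = 1.45×10^6 J/(m²·K).
Net heat input Q = F Δt = 341 × (11.9 hours × 3600 s/hour) = 1.46×10^7 J/m².
ΔT = Q / C = 1.46×10^7 / 1.45×10^6 = 10.1 K.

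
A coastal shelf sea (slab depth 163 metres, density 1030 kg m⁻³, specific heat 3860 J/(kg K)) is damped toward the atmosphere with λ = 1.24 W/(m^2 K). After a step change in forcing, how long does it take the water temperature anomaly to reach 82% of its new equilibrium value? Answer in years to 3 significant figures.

Areal heat capacity C = ρ c_p D = 1030 × 3860 × 163 = 6.48×10^8 J/(m^2 K).
τ = C / λ = 6.48×10^8 / 1.24 = 5.23×10^8 s.
Fraction reached: 1 − e^(−t/τ) = 0.82 ⇒ t = −τ ln(1 − 0.82) = τ × 1.71.
t = 8.96×10^8 s = 28.4 years.

28.4 years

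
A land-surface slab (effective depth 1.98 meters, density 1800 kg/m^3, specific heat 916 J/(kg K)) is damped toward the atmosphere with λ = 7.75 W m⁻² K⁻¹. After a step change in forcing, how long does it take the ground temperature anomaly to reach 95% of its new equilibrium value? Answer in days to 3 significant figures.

14.6 days

Areal heat capacity C = ρ c_p D = 1800 × 916 × 1.98 = 3.26×10^6 J/(m^2 K).
τ = C / λ = 3.26×10^6 / 7.75 = 4.21×10^5 s.
Fraction reached: 1 − e^(−t/τ) = 0.95 ⇒ t = −τ ln(1 − 0.95) = τ × 3.00.
t = 1.26×10^6 s = 14.6 days.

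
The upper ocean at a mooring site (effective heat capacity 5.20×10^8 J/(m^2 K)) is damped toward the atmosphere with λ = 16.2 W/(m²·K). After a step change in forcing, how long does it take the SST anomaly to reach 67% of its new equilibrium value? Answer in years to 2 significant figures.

Areal heat capacity C = 5.20×10^8 J/(m^2 K) (given).
τ = C / λ = 5.20×10^8 / 16.2 = 3.21×10^7 s.
Fraction reached: 1 − e^(−t/τ) = 0.67 ⇒ t = −τ ln(1 − 0.67) = τ × 1.11.
t = 3.56×10^7 s = 1.13 years.

1.1 years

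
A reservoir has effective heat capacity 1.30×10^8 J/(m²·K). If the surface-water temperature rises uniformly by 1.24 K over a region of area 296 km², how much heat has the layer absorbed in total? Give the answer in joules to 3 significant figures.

4.77×10^16 J

Areal heat capacity C = 1.30×10^8 J/(m²·K) (given).
Heat per unit area: q = C ΔT = 1.30×10^8 × 1.24 = 1.61×10^8 J/m².
Total heat: Q = q × A = 1.61×10^8 × (296 × 10⁶ m²) = 4.77×10^16 J.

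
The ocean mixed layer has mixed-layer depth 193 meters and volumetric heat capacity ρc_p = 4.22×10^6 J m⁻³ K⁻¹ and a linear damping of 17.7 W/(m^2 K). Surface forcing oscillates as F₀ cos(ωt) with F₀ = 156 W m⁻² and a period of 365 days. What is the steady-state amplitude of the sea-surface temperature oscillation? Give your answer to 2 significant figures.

Areal heat capacity C = ρc_p × D = 4.22×10^6 × 193 = 8.14×10^8 J/(m^2 K).
Angular frequency ω = 2π / T = 2π / 3.15×10^7 s = 1.99×10^-7 s⁻¹.
√((Cω)² + λ²) = √((162)² + 17.7²) = 163 W/(m²·K).
Amplitude A = F₀ / √((Cω)²+λ²) = 156 / 163 = 0.956 K.

0.96 K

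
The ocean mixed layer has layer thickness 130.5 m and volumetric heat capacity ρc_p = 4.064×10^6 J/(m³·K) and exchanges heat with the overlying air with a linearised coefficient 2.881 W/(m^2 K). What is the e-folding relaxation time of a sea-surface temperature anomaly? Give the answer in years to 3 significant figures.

5.83 years

Areal heat capacity C = ρc_p × D = 4.064×10^6 × 130.5 = 5.30×10^8 J m⁻² K⁻¹.
Relaxation time τ = C / λ = 5.30×10^8 / 2.881 = 1.84×10^8 s.
In years: 1.84×10^8 s / (3.156×10^7 s/year) = 5.83 years.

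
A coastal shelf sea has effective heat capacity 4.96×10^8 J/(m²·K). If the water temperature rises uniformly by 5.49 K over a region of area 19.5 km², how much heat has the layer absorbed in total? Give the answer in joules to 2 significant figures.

5.3×10^16 J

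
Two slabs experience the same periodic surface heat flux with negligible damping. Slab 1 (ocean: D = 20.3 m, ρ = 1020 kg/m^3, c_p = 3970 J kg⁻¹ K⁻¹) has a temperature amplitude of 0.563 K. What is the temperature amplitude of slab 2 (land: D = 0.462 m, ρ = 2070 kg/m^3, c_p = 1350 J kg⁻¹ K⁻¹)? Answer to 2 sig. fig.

C_ocean = 8.22×10^7 J/(m²·K); C_land = 1.29×10^6 J/(m²·K).
A ∝ 1/C ⇒ A_land = A_ocean × C_ocean/C_land = 0.563 × 63.7 = 35.8 K.

36 K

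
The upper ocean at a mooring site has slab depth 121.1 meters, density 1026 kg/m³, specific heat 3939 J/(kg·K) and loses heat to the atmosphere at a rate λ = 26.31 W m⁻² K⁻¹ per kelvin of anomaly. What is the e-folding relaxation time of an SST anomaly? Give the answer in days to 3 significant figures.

Areal heat capacity C = ρ c_p D = 1026 × 3939 × 121.1 = 4.89×10^8 J/(m²·K).
Relaxation time τ = C / λ = 4.89×10^8 / 26.31 = 1.86×10^7 s.
In days: 1.86×10^7 s / (86400 s/day) = 215 days.

215 days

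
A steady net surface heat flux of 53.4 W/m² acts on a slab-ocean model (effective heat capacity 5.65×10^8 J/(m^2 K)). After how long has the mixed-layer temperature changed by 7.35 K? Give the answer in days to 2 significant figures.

Areal heat capacity C = 5.65×10^8 J/(m^2 K) (given).
Time required: Δt = C ΔT / F = 5.65×10^8 × 7.35 / 53.4 = 7.78×10^7 s.
In days: 7.78×10^7 s / (86400 s/day) = 900 days.

900 days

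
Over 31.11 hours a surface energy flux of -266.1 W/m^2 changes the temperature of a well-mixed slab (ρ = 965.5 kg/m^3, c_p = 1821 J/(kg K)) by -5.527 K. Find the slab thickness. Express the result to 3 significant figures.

Heat input Q = F Δt = -266.1 × 1.12×10^5 s = -2.98×10^7 J/m².
Required areal heat capacity C = Q / ΔT = 5.39×10^6 J/(m²·K).
Depth D = C / (ρ c_p) = 5.39×10^6 / (965.5 × 1821) = 3.07 m.

3.07 m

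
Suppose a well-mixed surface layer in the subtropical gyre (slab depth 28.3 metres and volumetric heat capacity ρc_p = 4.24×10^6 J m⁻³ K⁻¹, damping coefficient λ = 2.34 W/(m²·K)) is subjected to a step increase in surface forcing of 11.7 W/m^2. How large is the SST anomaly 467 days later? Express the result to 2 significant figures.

Areal heat capacity C = ρc_p × D = 4.24×10^6 × 28.3 = 1.20×10^8 J/(m²·K).
τ = C / λ = 1.20×10^8 / 2.34 = 5.13×10^7 s.
Equilibrium anomaly ΔT_eq = F / λ = 11.7 / 2.34 = 5.00 K.
t = 467 days = 4.03×10^7 s, so t/τ = 0.787.
ΔT(t) = ΔT_eq (1 − e^(−t/τ)) = 5.00 × (1 − e^−0.787) = 2.72 K.

2.7 K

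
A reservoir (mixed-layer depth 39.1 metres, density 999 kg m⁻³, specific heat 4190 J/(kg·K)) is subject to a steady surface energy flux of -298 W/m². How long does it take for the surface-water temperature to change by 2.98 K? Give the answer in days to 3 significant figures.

Areal heat capacity C = ρ c_p D = 999 × 4190 × 39.1 = 1.64×10^8 J/(m²·K).
Time required: Δt = C ΔT / F = 1.64×10^8 × -2.98 / -298 = 1.64×10^6 s.
In days: 1.64×10^6 s / (86400 s/day) = 18.9 days.

18.9 days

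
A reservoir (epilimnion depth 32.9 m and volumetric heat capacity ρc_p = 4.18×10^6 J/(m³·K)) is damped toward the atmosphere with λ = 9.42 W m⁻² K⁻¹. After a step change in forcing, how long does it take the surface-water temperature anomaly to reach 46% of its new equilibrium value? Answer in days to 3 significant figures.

Areal heat capacity C = ρc_p × D = 4.18×10^6 × 32.9 = 1.38×10^8 J/(m^2 K).
τ = C / λ = 1.38×10^8 / 9.42 = 1.46×10^7 s.
Fraction reached: 1 − e^(−t/τ) = 0.46 ⇒ t = −τ ln(1 − 0.46) = τ × 0.616.
t = 9.00×10^6 s = 104 days.

104 days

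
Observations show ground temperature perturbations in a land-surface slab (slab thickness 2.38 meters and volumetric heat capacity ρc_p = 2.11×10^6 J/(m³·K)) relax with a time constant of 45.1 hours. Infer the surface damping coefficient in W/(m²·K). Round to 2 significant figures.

Areal heat capacity C = ρc_p × D = 2.11×10^6 × 2.38 = 5.02×10^6 J m⁻² K⁻¹.
τ = 45.1 hours = 1.62×10^5 s.
λ = C / τ = 5.02×10^6 / 1.62×10^5 = 30.9 W/(m²·K).

31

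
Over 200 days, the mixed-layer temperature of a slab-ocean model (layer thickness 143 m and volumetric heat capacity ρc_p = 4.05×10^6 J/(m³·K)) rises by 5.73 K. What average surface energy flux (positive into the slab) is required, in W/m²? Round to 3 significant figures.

Areal heat capacity C = ρc_p × D = 4.05×10^6 × 143 = 5.79×10^8 J/(m²·K).
Required heat per unit area: Q = C ΔT = 5.79×10^8 × 5.73 = 3.32×10^9 J/m².
Flux F = Q / Δt = 3.32×10^9 / 1.73×10^7 s = 192 W/m².

192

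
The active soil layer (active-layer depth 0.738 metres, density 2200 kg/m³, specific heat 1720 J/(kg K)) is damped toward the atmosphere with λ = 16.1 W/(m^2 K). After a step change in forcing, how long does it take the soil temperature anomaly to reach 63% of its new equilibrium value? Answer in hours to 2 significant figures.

48 hours

Areal heat capacity C = ρ c_p D = 2200 × 1720 × 0.738 = 2.79×10^6 J m⁻² K⁻¹.
τ = C / λ = 2.79×10^6 / 16.1 = 1.73×10^5 s.
Fraction reached: 1 − e^(−t/τ) = 0.63 ⇒ t = −τ ln(1 − 0.63) = τ × 0.994.
t = 1.72×10^5 s = 47.9 hours.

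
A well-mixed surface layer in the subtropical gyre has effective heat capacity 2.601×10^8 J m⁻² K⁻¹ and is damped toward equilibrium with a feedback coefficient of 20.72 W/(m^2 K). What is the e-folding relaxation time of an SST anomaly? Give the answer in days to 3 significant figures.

145 days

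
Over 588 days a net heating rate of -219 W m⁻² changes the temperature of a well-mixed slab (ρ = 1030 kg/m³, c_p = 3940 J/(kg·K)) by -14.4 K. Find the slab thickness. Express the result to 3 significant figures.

Heat input Q = F Δt = -219 × 5.08×10^7 s = -1.11×10^10 J/m².
Required areal heat capacity C = Q / ΔT = 7.73×10^8 J/(m²·K).
Depth D = C / (ρ c_p) = 7.73×10^8 / (1030 × 3940) = 190 m.

190 m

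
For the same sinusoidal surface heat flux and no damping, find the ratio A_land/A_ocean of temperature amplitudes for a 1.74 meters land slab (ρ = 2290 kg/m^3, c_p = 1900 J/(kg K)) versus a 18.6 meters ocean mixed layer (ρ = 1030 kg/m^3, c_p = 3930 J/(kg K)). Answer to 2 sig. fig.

9.9

C_ocean = 1030 × 3930 × 18.6 = 7.53×10^7 J/(m²·K).
C_land = 2290 × 1900 × 1.74 = 7.57×10^6 J/(m²·K).
Undamped amplitude ∝ 1/C, so A_land/A_ocean = C_ocean/C_land = 9.94.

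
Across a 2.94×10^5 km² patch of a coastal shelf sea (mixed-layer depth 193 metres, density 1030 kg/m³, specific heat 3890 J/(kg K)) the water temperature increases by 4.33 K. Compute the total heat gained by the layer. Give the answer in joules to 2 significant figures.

9.8×10^20 J

Areal heat capacity C = ρ c_p D = 1030 × 3890 × 193 = 7.73×10^8 J/(m^2 K).
Heat per unit area: q = C ΔT = 7.73×10^8 × 4.33 = 3.35×10^9 J/m².
Total heat: Q = q × A = 3.35×10^9 × (2.94×10^5 × 10⁶ m²) = 9.84×10^20 J.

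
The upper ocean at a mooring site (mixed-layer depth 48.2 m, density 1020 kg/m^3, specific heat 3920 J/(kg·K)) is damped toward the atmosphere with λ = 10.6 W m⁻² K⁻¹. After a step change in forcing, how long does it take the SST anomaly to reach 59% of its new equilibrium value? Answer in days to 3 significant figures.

188 days

Areal heat capacity C = ρ c_p D = 1020 × 3920 × 48.2 = 1.93×10^8 J/(m^2 K).
τ = C / λ = 1.93×10^8 / 10.6 = 1.82×10^7 s.
Fraction reached: 1 − e^(−t/τ) = 0.59 ⇒ t = −τ ln(1 − 0.59) = τ × 0.892.
t = 1.62×10^7 s = 188 days.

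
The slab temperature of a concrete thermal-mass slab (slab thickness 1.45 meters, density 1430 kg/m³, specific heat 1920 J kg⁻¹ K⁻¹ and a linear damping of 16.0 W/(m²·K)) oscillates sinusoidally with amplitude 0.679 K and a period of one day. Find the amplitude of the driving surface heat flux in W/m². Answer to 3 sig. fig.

Areal heat capacity C = ρ c_p D = 1430 × 1920 × 1.45 = 3.98×10^6 J m⁻² K⁻¹.
ω = 2π / 86400 s = 7.27×10^-5 s⁻¹.
√((Cω)² + λ²) = √((290)² + 16.0²) = 290 W/(m²·K).
F₀ = A × √((Cω)²+λ²) = 0.679 × 290 = 197 W/m².

197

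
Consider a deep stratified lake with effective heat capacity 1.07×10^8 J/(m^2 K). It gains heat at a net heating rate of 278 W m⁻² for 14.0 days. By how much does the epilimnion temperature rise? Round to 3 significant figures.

3.14 K

Areal heat capacity C = 1.07×10^8 J/(m^2 K) (given).
Net heat input Q = F Δt = 278 × (14.0 days × 86400 s/day) = 3.36×10^8 J/m².
ΔT = Q / C = 3.36×10^8 / 1.07×10^8 = 3.14 K.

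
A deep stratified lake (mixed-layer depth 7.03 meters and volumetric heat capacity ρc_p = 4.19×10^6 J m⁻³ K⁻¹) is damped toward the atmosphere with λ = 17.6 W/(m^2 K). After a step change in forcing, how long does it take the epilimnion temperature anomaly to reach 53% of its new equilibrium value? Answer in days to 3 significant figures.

14.6 days

Areal heat capacity C = ρc_p × D = 4.19×10^6 × 7.03 = 2.95×10^7 J m⁻² K⁻¹.
τ = C / λ = 2.95×10^7 / 17.6 = 1.67×10^6 s.
Fraction reached: 1 − e^(−t/τ) = 0.53 ⇒ t = −τ ln(1 − 0.53) = τ × 0.755.
t = 1.26×10^6 s = 14.6 days.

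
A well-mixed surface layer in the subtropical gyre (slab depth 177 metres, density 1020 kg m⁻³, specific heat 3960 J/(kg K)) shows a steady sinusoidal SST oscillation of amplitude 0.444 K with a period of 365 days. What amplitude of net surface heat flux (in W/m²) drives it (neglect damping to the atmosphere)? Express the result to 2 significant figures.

63

Areal heat capacity C = ρ c_p D = 1020 × 3960 × 177 = 7.15×10^8 J m⁻² K⁻¹.
ω = 2π / 3.15×10^7 s = 1.99×10^-7 s⁻¹.
Cω = 7.15×10^8 × 1.99×10^-7 = 142 W/(m²·K).
F₀ = A × Cω = 0.444 × 142 = 63.2 W/m².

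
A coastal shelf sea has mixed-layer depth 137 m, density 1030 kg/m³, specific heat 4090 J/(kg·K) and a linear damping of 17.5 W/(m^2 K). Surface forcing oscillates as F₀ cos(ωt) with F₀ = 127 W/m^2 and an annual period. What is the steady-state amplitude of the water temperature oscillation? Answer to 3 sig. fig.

1.09 K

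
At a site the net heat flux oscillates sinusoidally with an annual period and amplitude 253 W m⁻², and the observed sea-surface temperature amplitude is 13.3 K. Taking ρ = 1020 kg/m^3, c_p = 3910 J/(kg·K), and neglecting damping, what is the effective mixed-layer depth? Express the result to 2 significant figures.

ω = 2π / 3.15×10^7 s = 1.99×10^-7 s⁻¹.
Required C = F₀ / (A ω) = 253 / (13.3 × 1.99×10^-7) = 9.55×10^7 J/(m²·K).
D = C / (ρ c_p) = 9.55×10^7 / (1020 × 3910) = 23.9 m.

24 m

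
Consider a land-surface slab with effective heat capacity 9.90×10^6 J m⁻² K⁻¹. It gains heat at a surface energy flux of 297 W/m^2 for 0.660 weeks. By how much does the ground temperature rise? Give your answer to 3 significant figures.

12.0 K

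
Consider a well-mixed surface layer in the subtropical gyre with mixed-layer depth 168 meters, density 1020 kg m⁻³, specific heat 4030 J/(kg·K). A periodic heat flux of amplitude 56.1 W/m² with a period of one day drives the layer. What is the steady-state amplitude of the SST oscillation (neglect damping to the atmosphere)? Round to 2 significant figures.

Areal heat capacity C = ρ c_p D = 1020 × 4030 × 168 = 6.91×10^8 J m⁻² K⁻¹.
Angular frequency ω = 2π / T = 2π / 86400 s = 7.27×10^-5 s⁻¹.
Cω = 6.91×10^8 × 7.27×10^-5 = 50200 W/(m²·K).
Amplitude A = F₀ / (Cω) = 56.1 / 50200 = 0.00112 K.

0.0011 K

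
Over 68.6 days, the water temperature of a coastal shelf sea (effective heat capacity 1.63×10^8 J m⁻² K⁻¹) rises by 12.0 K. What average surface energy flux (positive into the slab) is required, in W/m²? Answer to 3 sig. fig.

Areal heat capacity C = 1.63×10^8 J m⁻² K⁻¹ (given).
Required heat per unit area: Q = C ΔT = 1.63×10^8 × 12.0 = 1.96×10^9 J/m².
Flux F = Q / Δt = 1.96×10^9 / 5.93×10^6 s = 330 W/m².

330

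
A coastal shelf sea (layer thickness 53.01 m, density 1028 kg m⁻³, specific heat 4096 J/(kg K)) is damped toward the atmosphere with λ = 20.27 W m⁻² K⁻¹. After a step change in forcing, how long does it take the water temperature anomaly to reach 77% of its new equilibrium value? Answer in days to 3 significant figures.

187 days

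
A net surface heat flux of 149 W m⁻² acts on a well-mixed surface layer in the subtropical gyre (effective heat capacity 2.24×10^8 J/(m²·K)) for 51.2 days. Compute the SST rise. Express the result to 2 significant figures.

2.9 K

Areal heat capacity C = 2.24×10^8 J/(m²·K) (given).
Net heat input Q = F Δt = 149 × (51.2 days × 86400 s/day) = 6.59×10^8 J/m².
ΔT = Q / C = 6.59×10^8 / 2.24×10^8 = 2.94 K.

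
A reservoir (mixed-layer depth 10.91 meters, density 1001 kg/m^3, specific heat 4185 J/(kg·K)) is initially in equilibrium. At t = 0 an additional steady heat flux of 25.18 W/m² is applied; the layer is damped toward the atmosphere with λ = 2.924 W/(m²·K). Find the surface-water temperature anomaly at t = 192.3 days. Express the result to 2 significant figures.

Areal heat capacity C = ρ c_p D = 1001 × 4185 × 10.91 = 4.57×10^7 J/(m^2 K).
τ = C / λ = 4.57×10^7 / 2.924 = 1.56×10^7 s.
Equilibrium anomaly ΔT_eq = F / λ = 25.18 / 2.924 = 8.61 K.
t = 192.3 days = 1.66×10^7 s, so t/τ = 1.06.
ΔT(t) = ΔT_eq (1 − e^(−t/τ)) = 8.61 × (1 − e^−1.06) = 5.64 K.

5.6 K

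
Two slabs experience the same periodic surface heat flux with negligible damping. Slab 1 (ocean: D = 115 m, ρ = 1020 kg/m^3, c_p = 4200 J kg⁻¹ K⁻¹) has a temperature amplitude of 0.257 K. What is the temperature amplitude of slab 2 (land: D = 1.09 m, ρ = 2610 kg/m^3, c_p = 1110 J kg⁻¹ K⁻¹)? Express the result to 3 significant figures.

40.1 K

C_ocean = 4.93×10^8 J/(m²·K); C_land = 3.16×10^6 J/(m²·K).
A ∝ 1/C ⇒ A_land = A_ocean × C_ocean/C_land = 0.257 × 156 = 40.1 K.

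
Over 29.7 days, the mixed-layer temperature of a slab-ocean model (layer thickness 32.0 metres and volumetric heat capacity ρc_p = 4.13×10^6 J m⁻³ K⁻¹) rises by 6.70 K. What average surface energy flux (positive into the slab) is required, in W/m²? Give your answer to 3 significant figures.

Areal heat capacity C = ρc_p × D = 4.13×10^6 × 32.0 = 1.32×10^8 J/(m^2 K).
Required heat per unit area: Q = C ΔT = 1.32×10^8 × 6.70 = 8.85×10^8 J/m².
Flux F = Q / Δt = 8.85×10^8 / 2.57×10^6 s = 345 W/m².

345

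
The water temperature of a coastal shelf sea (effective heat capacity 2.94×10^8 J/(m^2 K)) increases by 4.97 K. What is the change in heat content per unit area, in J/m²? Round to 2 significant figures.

1.5×10^9

Areal heat capacity C = 2.94×10^8 J/(m^2 K) (given).
ΔQ = C ΔT = 2.94×10^8 × 4.97 = 1.46×10^9 J/m².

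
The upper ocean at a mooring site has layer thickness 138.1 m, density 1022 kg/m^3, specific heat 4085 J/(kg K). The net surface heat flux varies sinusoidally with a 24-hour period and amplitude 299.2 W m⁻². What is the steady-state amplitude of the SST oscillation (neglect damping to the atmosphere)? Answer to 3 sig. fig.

Areal heat capacity C = ρ c_p D = 1022 × 4085 × 138.1 = 5.77×10^8 J/(m^2 K).
Angular frequency ω = 2π / T = 2π / 86400 s = 7.27×10^-5 s⁻¹.
Cω = 5.77×10^8 × 7.27×10^-5 = 41900 W/(m²·K).
Amplitude A = F₀ / (Cω) = 299.2 / 41900 = 0.00714 K.

0.00714 K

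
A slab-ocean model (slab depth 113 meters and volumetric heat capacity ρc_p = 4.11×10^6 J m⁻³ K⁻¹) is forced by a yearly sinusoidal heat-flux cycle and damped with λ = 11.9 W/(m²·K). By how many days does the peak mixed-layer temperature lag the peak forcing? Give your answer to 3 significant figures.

Areal heat capacity C = ρc_p × D = 4.11×10^6 × 113 = 4.64×10^8 J m⁻² K⁻¹.
ω = 2π / 3.15×10^7 s = 1.99×10^-7 s⁻¹.
Phase lag φ = arctan(Cω/λ) = arctan(92.5/11.9) = 1.44 rad.
Time lag = φ / ω = 1.44 / 1.99×10^-7 = 7.24×10^6 s = 83.8 days.

83.8 days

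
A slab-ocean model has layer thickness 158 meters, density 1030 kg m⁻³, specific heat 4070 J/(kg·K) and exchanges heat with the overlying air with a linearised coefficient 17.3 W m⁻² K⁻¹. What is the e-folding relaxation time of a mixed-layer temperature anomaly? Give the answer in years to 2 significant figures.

1.2 years

Areal heat capacity C = ρ c_p D = 1030 × 4070 × 158 = 6.62×10^8 J/(m^2 K).
Relaxation time τ = C / λ = 6.62×10^8 / 17.3 = 3.83×10^7 s.
In years: 3.83×10^7 s / (3.156×10^7 s/year) = 1.21 years.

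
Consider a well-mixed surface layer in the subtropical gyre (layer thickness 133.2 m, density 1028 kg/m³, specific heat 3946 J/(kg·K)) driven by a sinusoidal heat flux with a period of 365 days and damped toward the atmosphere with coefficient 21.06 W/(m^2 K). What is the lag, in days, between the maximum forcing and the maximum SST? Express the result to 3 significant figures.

Areal heat capacity C = ρ c_p D = 1028 × 3946 × 133.2 = 5.40×10^8 J m⁻² K⁻¹.
ω = 2π / 3.15×10^7 s = 1.99×10^-7 s⁻¹.
Phase lag φ = arctan(Cω/λ) = arctan(108/21.06) = 1.38 rad.
Time lag = φ / ω = 1.38 / 1.99×10^-7 = 6.91×10^6 s = 80.0 days.

80.0 days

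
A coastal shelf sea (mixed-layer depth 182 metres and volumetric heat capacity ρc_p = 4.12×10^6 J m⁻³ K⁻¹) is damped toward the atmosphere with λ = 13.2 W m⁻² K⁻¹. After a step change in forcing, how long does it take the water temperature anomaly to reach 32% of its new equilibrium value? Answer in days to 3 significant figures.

Areal heat capacity C = ρc_p × D = 4.12×10^6 × 182 = 7.50×10^8 J m⁻² K⁻¹.
τ = C / λ = 7.50×10^8 / 13.2 = 5.68×10^7 s.
Fraction reached: 1 − e^(−t/τ) = 0.32 ⇒ t = −τ ln(1 − 0.32) = τ × 0.386.
t = 2.19×10^7 s = 254 days.

254 days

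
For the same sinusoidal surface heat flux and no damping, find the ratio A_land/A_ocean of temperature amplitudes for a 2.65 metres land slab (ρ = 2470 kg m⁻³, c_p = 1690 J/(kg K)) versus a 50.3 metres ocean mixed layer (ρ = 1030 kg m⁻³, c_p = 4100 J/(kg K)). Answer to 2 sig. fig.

C_ocean = 1030 × 4100 × 50.3 = 2.12×10^8 J/(m²·K).
C_land = 2470 × 1690 × 2.65 = 1.11×10^7 J/(m²·K).
Undamped amplitude ∝ 1/C, so A_land/A_ocean = C_ocean/C_land = 19.2.

19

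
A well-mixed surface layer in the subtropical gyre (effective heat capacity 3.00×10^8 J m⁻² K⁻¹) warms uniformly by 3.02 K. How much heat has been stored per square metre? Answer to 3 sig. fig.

9.06×10^8

Areal heat capacity C = 3.00×10^8 J m⁻² K⁻¹ (given).
ΔQ = C ΔT = 3.00×10^8 × 3.02 = 9.06×10^8 J/m².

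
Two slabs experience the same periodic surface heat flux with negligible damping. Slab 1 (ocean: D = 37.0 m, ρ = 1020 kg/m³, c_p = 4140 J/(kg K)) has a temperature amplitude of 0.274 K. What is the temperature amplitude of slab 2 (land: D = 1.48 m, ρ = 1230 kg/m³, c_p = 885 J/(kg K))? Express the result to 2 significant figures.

27 K

C_ocean = 1.56×10^8 J/(m²·K); C_land = 1.61×10^6 J/(m²·K).
A ∝ 1/C ⇒ A_land = A_ocean × C_ocean/C_land = 0.274 × 97.0 = 26.6 K.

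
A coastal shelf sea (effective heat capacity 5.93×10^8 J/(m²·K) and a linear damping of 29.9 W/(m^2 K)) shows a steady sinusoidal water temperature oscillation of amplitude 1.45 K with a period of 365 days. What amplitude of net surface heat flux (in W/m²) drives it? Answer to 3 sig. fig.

Areal heat capacity C = 5.93×10^8 J/(m²·K) (given).
ω = 2π / 3.15×10^7 s = 1.99×10^-7 s⁻¹.
√((Cω)² + λ²) = √((118)² + 29.9²) = 122 W/(m²·K).
F₀ = A × √((Cω)²+λ²) = 1.45 × 122 = 177 W/m².

177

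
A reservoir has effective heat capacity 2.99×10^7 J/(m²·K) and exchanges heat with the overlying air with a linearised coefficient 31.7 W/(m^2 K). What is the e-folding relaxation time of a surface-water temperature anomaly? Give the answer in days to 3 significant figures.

10.9 days

Areal heat capacity C = 2.99×10^7 J/(m²·K) (given).
Relaxation time τ = C / λ = 2.99×10^7 / 31.7 = 9.43×10^5 s.
In days: 9.43×10^5 s / (86400 s/day) = 10.9 days.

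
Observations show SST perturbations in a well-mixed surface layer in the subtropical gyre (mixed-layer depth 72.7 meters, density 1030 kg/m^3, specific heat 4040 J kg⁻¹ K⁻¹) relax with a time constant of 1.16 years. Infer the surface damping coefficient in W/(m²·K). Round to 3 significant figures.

8.26

Areal heat capacity C = ρ c_p D = 1030 × 4040 × 72.7 = 3.03×10^8 J m⁻² K⁻¹.
τ = 1.16 years = 3.66×10^7 s.
λ = C / τ = 3.03×10^8 / 3.66×10^7 = 8.26 W/(m²·K).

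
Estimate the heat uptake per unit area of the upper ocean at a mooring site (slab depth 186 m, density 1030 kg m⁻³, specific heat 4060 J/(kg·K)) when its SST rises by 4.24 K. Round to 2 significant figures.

Areal heat capacity C = ρ c_p D = 1030 × 4060 × 186 = 7.78×10^8 J/(m²·K).
ΔQ = C ΔT = 7.78×10^8 × 4.24 = 3.30×10^9 J/m².

3.3×10^9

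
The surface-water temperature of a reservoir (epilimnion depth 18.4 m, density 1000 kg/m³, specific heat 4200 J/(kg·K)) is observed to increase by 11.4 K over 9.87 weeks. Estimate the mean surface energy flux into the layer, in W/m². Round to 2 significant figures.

Areal heat capacity C = ρ c_p D = 1000 × 4200 × 18.4 = 7.73×10^7 J/(m^2 K).
Required heat per unit area: Q = C ΔT = 7.73×10^7 × 11.4 = 8.81×10^8 J/m².
Flux F = Q / Δt = 8.81×10^8 / 5.97×10^6 s = 148 W/m².

150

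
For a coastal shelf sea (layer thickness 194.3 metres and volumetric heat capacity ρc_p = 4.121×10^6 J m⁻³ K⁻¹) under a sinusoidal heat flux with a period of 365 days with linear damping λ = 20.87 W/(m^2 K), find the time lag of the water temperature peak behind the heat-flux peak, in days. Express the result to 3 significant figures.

Areal heat capacity C = ρc_p × D = 4.121×10^6 × 194.3 = 8.01×10^8 J/(m²·K).
ω = 2π / 3.15×10^7 s = 1.99×10^-7 s⁻¹.
Phase lag φ = arctan(Cω/λ) = arctan(160/20.87) = 1.44 rad.
Time lag = φ / ω = 1.44 / 1.99×10^-7 = 7.23×10^6 s = 83.7 days.

83.7 days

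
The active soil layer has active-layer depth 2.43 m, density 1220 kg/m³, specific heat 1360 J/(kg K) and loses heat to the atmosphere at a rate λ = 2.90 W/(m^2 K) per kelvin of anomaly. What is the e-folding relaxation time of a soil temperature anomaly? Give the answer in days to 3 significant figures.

Areal heat capacity C = ρ c_p D = 1220 × 1360 × 2.43 = 4.03×10^6 J/(m²·K).
Relaxation time τ = C / λ = 4.03×10^6 / 2.90 = 1.39×10^6 s.
In days: 1.39×10^6 s / (86400 s/day) = 16.1 days.

16.1 days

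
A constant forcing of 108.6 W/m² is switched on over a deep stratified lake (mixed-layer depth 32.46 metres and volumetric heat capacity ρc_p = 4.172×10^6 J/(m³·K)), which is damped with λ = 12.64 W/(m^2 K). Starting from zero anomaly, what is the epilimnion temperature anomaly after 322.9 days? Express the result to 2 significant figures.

Areal heat capacity C = ρc_p × D = 4.172×10^6 × 32.46 = 1.35×10^8 J m⁻² K⁻¹.
τ = C / λ = 1.35×10^8 / 12.64 = 1.07×10^7 s.
Equilibrium anomaly ΔT_eq = F / λ = 108.6 / 12.64 = 8.59 K.
t = 322.9 days = 2.79×10^7 s, so t/τ = 2.60.
ΔT(t) = ΔT_eq (1 − e^(−t/τ)) = 8.59 × (1 − e^−2.60) = 7.96 K.

8.0 K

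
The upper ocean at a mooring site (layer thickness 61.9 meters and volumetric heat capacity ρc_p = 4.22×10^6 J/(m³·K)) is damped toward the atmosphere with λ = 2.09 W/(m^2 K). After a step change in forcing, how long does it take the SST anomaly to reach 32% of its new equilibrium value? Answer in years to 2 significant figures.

1.5 years

Areal heat capacity C = ρc_p × D = 4.22×10^6 × 61.9 = 2.61×10^8 J/(m^2 K).
τ = C / λ = 2.61×10^8 / 2.09 = 1.25×10^8 s.
Fraction reached: 1 − e^(−t/τ) = 0.32 ⇒ t = −τ ln(1 − 0.32) = τ × 0.386.
t = 4.82×10^7 s = 1.53 years.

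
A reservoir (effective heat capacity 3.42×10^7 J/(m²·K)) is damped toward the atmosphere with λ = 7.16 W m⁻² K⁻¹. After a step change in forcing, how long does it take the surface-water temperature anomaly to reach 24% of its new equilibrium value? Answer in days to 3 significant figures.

Areal heat capacity C = 3.42×10^7 J/(m²·K) (given).
τ = C / λ = 3.42×10^7 / 7.16 = 4.78×10^6 s.
Fraction reached: 1 − e^(−t/τ) = 0.24 ⇒ t = −τ ln(1 − 0.24) = τ × 0.274.
t = 1.31×10^6 s = 15.2 days.

15.2 days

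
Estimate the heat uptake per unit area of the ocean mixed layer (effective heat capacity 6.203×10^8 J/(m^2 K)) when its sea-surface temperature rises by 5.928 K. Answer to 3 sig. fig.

Areal heat capacity C = 6.203×10^8 J/(m^2 K) (given).
ΔQ = C ΔT = 6.20×10^8 × 5.928 = 3.68×10^9 J/m².

3.68×10^9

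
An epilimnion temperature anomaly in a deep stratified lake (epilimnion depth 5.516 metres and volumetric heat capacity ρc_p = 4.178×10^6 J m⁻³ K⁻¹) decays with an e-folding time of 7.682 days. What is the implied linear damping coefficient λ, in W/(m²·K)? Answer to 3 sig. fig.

34.7

Areal heat capacity C = ρc_p × D = 4.178×10^6 × 5.516 = 2.30×10^7 J m⁻² K⁻¹.
τ = 7.682 days = 6.64×10^5 s.
λ = C / τ = 2.30×10^7 / 6.64×10^5 = 34.7 W/(m²·K).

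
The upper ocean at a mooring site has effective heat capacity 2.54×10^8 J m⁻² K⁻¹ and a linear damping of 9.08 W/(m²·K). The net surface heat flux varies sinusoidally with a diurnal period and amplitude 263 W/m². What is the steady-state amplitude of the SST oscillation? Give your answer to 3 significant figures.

0.0142 K

Areal heat capacity C = 2.54×10^8 J m⁻² K⁻¹ (given).
Angular frequency ω = 2π / T = 2π / 86400 s = 7.27×10^-5 s⁻¹.
√((Cω)² + λ²) = √((18500)² + 9.08²) = 18500 W/(m²·K).
Amplitude A = F₀ / √((Cω)²+λ²) = 263 / 18500 = 0.0142 K.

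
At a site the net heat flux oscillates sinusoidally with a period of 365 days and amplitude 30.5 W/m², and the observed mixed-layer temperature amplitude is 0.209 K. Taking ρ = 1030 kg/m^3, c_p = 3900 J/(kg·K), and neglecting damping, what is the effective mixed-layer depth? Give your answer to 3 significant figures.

182 m

ω = 2π / 3.15×10^7 s = 1.99×10^-7 s⁻¹.
Required C = F₀ / (A ω) = 30.5 / (0.209 × 1.99×10^-7) = 7.32×10^8 J/(m²·K).
D = C / (ρ c_p) = 7.32×10^8 / (1030 × 3900) = 182 m.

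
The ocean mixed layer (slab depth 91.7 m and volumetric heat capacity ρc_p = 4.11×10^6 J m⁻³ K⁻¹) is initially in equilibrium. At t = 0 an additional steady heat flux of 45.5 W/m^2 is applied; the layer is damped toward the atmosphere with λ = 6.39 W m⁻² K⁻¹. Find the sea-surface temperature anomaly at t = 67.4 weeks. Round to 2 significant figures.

3.6 K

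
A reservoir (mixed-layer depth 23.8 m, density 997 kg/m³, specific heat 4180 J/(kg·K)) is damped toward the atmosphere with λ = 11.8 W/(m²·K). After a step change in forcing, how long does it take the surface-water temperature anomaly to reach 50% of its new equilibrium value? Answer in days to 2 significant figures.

Areal heat capacity C = ρ c_p D = 997 × 4180 × 23.8 = 9.92×10^7 J/(m^2 K).
τ = C / λ = 9.92×10^7 / 11.8 = 8.41×10^6 s.
Fraction reached: 1 − e^(−t/τ) = 0.50 ⇒ t = −τ ln(1 − 0.50) = τ × 0.693.
t = 5.83×10^6 s = 67.4 days.

67 days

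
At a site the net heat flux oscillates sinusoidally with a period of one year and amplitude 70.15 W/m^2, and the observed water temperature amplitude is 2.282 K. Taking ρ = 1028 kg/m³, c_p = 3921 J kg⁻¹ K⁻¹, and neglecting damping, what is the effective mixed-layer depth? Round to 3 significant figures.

ω = 2π / 3.15×10^7 s = 1.99×10^-7 s⁻¹.
Required C = F₀ / (A ω) = 70.15 / (2.282 × 1.99×10^-7) = 1.54×10^8 J/(m²·K).
D = C / (ρ c_p) = 1.54×10^8 / (1028 × 3921) = 38.3 m.

38.3 m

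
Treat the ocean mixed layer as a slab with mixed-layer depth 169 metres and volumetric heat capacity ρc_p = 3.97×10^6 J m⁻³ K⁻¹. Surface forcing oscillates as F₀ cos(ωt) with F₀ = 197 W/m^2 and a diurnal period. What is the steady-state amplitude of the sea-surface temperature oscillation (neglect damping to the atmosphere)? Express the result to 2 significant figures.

Areal heat capacity C = ρc_p × D = 3.97×10^6 × 169 = 6.71×10^8 J m⁻² K⁻¹.
Angular frequency ω = 2π / T = 2π / 86400 s = 7.27×10^-5 s⁻¹.
Cω = 6.71×10^8 × 7.27×10^-5 = 48800 W/(m²·K).
Amplitude A = F₀ / (Cω) = 197 / 48800 = 0.00404 K.

0.0040 K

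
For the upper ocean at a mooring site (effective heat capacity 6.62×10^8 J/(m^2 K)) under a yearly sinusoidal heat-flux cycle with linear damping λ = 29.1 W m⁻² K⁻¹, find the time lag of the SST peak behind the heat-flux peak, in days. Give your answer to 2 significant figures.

Areal heat capacity C = 6.62×10^8 J/(m^2 K) (given).
ω = 2π / 3.15×10^7 s = 1.99×10^-7 s⁻¹.
Phase lag φ = arctan(Cω/λ) = arctan(132/29.1) = 1.35 rad.
Time lag = φ / ω = 1.35 / 1.99×10^-7 = 6.79×10^6 s = 78.6 days.

79 days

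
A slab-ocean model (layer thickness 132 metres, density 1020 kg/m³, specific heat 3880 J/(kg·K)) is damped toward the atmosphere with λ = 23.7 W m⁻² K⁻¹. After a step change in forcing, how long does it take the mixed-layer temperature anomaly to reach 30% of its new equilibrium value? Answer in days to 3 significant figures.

91.0 days

Areal heat capacity C = ρ c_p D = 1020 × 3880 × 132 = 5.22×10^8 J/(m²·K).
τ = C / λ = 5.22×10^8 / 23.7 = 2.20×10^7 s.
Fraction reached: 1 − e^(−t/τ) = 0.30 ⇒ t = −τ ln(1 − 0.30) = τ × 0.357.
t = 7.86×10^6 s = 91.0 days.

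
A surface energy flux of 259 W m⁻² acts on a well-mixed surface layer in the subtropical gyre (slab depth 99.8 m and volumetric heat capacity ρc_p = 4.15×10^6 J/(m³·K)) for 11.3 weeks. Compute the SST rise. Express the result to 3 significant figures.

Areal heat capacity C = ρc_p × D = 4.15×10^6 × 99.8 = 4.14×10^8 J/(m^2 K).
Net heat input Q = F Δt = 259 × (11.3 weeks × 6.048×10^5 s/week) = 1.77×10^9 J/m².
ΔT = Q / C = 1.77×10^9 / 4.14×10^8 = 4.27 K.

4.27 K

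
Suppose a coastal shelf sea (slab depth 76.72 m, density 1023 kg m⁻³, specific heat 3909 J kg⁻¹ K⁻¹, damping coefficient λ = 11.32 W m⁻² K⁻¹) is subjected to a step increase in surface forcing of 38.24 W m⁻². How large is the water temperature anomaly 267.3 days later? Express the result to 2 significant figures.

1.9 K

Areal heat capacity C = ρ c_p D = 1023 × 3909 × 76.72 = 3.07×10^8 J/(m²·K).
τ = C / λ = 3.07×10^8 / 11.32 = 2.71×10^7 s.
Equilibrium anomaly ΔT_eq = F / λ = 38.24 / 11.32 = 3.38 K.
t = 267.3 days = 2.31×10^7 s, so t/τ = 0.852.
ΔT(t) = ΔT_eq (1 − e^(−t/τ)) = 3.38 × (1 − e^−0.852) = 1.94 K.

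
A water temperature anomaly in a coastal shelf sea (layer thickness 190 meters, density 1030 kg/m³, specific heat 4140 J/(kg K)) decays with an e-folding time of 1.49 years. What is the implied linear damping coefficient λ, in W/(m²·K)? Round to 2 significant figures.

Areal heat capacity C = ρ c_p D = 1030 × 4140 × 190 = 8.10×10^8 J/(m^2 K).
τ = 1.49 years = 4.70×10^7 s.
λ = C / τ = 8.10×10^8 / 4.70×10^7 = 17.2 W/(m²·K).

17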